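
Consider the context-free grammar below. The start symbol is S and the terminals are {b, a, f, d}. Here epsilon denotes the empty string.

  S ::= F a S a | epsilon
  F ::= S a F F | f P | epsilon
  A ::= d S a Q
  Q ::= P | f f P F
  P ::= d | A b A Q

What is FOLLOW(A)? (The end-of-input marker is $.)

FIRST(A) = {d}
FIRST(P) = {d}  (via A b A Q)
FIRST(Q) = {d, f}  (via P)
FIRST(S) = {epsilon, a, f}  (via F a S a)
FIRST(F) = {epsilon, a, f}  (via S a F F)
FOLLOW(S) includes $ since S is the start symbol.
FOLLOW(S): in S::=F a S a, S is followed by a with FIRST {a}; in F::=S a F F, S is followed by a F F with FIRST {a}; in A::=d S a Q, S is followed by a Q with FIRST {a}. Thus FOLLOW(S) = {$, a}.
FOLLOW(A): in P::=A b A Q (occurrence 1), A is followed by b A Q with FIRST {b}; in P::=A b A Q (occurrence 2), A is followed by Q with FIRST {d, f}. Thus FOLLOW(A) = {b, d, f}.
FOLLOW(F): in S::=F a S a, F is followed by a S a with FIRST {a}; in F::=S a F F (occurrence 1), F is followed by F with FIRST {epsilon, a, f}; in F::=S a F F (occurrence 1), the suffix after F is nullable (adds nothing new); in F::=S a F F (occurrence 2), the suffix after F is empty (adds nothing new); in Q::=f f P F, the suffix after F is empty, so FOLLOW(F) ⊇ FOLLOW(Q) = {a, b, d, f}. Thus FOLLOW(F) = {a, b, d, f}.
FOLLOW(Q): in A::=d S a Q, the suffix after Q is empty, so FOLLOW(Q) ⊇ FOLLOW(A) = {b, d, f}; in P::=A b A Q, the suffix after Q is empty, so FOLLOW(Q) ⊇ FOLLOW(P) = {a, b, d, f}. Thus FOLLOW(Q) = {a, b, d, f}.
FOLLOW(P): in F::=f P, the suffix after P is empty, so FOLLOW(P) ⊇ FOLLOW(F) = {a, b, d, f}; in Q::=P, the suffix after P is empty, so FOLLOW(P) ⊇ FOLLOW(Q) = {a, b, d, f}; in Q::=f f P F, P is followed by F with FIRST {epsilon, a, f}; in Q::=f f P F, the suffix after P is nullable, so FOLLOW(P) ⊇ FOLLOW(Q) = {a, b, d, f}. Thus FOLLOW(P) = {a, b, d, f}.

{b, d, f}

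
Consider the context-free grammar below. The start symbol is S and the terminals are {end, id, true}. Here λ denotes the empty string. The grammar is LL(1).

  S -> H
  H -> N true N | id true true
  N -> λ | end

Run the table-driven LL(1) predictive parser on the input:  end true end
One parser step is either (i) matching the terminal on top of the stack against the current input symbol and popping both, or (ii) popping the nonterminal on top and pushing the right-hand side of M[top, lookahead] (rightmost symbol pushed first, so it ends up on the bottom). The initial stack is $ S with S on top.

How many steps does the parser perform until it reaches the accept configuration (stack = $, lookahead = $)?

     Stack         Input           Action
  1  $ S           end true end $  expand S -> H
  2  $ H           end true end $  expand H -> N true N
  3  $ N true N    end true end $  expand N -> end
  4  $ N true end  end true end $  match end
  5  $ N true      true end $      match true
  6  $ N           end $           expand N -> end
  7  $ end         end $           match end
Accept reached after 7 steps.

7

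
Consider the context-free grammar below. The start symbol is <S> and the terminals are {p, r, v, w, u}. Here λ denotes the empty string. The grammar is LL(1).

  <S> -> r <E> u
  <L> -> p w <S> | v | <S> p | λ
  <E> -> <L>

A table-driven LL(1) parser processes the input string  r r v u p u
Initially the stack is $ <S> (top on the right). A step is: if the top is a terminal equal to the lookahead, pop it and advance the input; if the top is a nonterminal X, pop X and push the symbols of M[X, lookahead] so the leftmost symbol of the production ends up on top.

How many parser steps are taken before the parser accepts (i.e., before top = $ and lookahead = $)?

      Stack          Input          Action
   1  $ <S>          r r v u p u $  expand <S> -> r <E> u
   2  $ u <E> r      r r v u p u $  match r
   3  $ u <E>        r v u p u $    expand <E> -> <L>
   4  $ u <L>        r v u p u $    expand <L> -> <S> p
   5  $ u p <S>      r v u p u $    expand <S> -> r <E> u
   6  $ u p u <E> r  r v u p u $    match r
   7  $ u p u <E>    v u p u $      expand <E> -> <L>
   8  $ u p u <L>    v u p u $      expand <L> -> v
   9  $ u p u v      v u p u $      match v
  10  $ u p u        u p u $        match u
  11  $ u p          p u $          match p
  12  $ u            u $            match u
Accept reached after 12 steps.

12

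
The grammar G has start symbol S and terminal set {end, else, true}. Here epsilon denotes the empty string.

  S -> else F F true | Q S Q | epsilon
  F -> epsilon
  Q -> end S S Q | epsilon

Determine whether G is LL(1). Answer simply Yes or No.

No

FIRST(S) = {epsilon, else, end}
FIRST(F) = {epsilon}
FIRST(Q) = {epsilon, end}
FOLLOW(S) = {$, else, end}
FOLLOW(F) = {true}
FOLLOW(Q) = {$, else, end}
Cell M[Q, end] receives both Q -> end S S Q and Q -> epsilon — the grammar is not LL(1).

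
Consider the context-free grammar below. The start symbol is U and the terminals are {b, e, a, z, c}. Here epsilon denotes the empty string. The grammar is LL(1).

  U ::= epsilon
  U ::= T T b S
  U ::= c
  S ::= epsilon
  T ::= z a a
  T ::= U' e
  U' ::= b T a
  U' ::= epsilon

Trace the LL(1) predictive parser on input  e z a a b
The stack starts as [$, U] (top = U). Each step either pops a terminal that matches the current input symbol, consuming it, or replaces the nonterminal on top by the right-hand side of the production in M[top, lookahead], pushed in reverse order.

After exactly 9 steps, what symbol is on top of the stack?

S

step 1: stack=$ U  input=e z a a b $  — expand U ::= T T b S
step 2: stack=$ S b T T  input=e z a a b $  — expand T ::= U' e
step 3: stack=$ S b T e U'  input=e z a a b $  — expand U' ::= epsilon
step 4: stack=$ S b T e  input=e z a a b $  — match e
step 5: stack=$ S b T  input=z a a b $  — expand T ::= z a a
step 6: stack=$ S b a a z  input=z a a b $  — match z
step 7: stack=$ S b a a  input=a a b $  — match a
step 8: stack=$ S b a  input=a b $  — match a
step 9: stack=$ S b  input=b $  — match b
Stack after step 9: $ S (top = S).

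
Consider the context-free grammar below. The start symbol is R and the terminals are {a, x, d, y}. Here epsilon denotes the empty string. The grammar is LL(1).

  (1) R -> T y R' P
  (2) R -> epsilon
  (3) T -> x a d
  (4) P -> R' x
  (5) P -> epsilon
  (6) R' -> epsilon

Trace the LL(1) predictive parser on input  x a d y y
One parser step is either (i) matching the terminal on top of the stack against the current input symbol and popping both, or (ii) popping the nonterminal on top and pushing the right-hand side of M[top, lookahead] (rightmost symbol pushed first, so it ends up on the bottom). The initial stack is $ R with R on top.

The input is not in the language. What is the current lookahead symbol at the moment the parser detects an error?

y

step 1: stack=$ R  input=x a d y y $  — expand R -> T y R' P
step 2: stack=$ P R' y T  input=x a d y y $  — expand T -> x a d
step 3: stack=$ P R' y d a x  input=x a d y y $  — match x
step 4: stack=$ P R' y d a  input=a d y y $  — match a
step 5: stack=$ P R' y d  input=d y y $  — match d
step 6: stack=$ P R' y  input=y y $  — match y
step 7: stack=$ P R'  input=y $  — error: M[R', y] is empty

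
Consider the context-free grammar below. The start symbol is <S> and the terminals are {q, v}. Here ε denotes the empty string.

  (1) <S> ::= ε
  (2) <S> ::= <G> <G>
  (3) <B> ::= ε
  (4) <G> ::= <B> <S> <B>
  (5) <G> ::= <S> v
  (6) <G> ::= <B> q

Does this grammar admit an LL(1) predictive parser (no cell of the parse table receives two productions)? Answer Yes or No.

No

FIRST(<S>) = {ε, q, v}
FIRST(<B>) = {ε}
FIRST(<G>) = {ε, q, v}
FOLLOW(<S>) = {$, q, v}
FOLLOW(<B>) = {$, q, v}
FOLLOW(<G>) = {$, q, v}
Cell M[<G>, q] receives both <G> ::= <B> <S> <B> and <G> ::= <S> v and <G> ::= <B> q — the grammar is not LL(1).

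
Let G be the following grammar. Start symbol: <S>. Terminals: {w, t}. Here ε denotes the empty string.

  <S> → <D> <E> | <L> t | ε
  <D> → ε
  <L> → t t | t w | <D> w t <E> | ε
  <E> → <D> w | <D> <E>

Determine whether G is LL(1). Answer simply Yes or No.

No

FIRST(<S>) = {ε, t, w}
FIRST(<D>) = {ε}
FIRST(<L>) = {ε, t, w}
FIRST(<E>) = {w}
FOLLOW(<S>) = {$}
FOLLOW(<D>) = {w}
FOLLOW(<L>) = {t}
FOLLOW(<E>) = {$, t}
Cell M[<E>, w] receives both <E> → <D> w and <E> → <D> <E> — the grammar is not LL(1).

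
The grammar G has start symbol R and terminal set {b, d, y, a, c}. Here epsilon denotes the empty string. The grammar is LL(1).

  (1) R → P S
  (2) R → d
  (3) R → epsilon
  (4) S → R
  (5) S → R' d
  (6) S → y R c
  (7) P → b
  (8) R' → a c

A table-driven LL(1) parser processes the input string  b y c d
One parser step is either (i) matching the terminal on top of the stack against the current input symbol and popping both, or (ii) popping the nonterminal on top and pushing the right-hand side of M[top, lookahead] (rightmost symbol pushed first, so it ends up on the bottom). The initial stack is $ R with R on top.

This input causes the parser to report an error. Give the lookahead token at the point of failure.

d

     Stack    Input      Action
  1  $ R      b y c d $  expand R → P S
  2  $ S P    b y c d $  expand P → b
  3  $ S b    b y c d $  match b
  4  $ S      y c d $    expand S → y R c
  5  $ c R y  y c d $    match y
  6  $ c R    c d $      expand R → epsilon
  7  $ c      c d $      match c
  8  $        d $        error: stack empty but input remains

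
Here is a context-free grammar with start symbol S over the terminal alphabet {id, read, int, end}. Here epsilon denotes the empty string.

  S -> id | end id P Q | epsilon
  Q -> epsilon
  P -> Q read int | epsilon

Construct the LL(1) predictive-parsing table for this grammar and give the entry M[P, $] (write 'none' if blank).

FIRST(S) = {epsilon, end, id}
FIRST(Q) = {epsilon}
FIRST(P) = {epsilon, read}  (via Q read int)
FOLLOW(S) includes $ since S is the start symbol.
FOLLOW(S): S appears on no right-hand side. Thus FOLLOW(S) = {$}.
FOLLOW(P): in S->end id P Q, P is followed by Q with FIRST {epsilon}; in S->end id P Q, the suffix after P is nullable, so FOLLOW(P) ⊇ FOLLOW(S) = {$}. Thus FOLLOW(P) = {$}.
For P -> Q read int: FIRST(Q read int) = {read}, so it goes in M[P, t] for t ∈ {read}.
For P -> epsilon: FIRST(epsilon) = {epsilon}, so it goes in M[P, t] for t ∈ {}; since epsilon ∈ FIRST, also for every t ∈ FOLLOW(P) = {$}.

P -> epsilon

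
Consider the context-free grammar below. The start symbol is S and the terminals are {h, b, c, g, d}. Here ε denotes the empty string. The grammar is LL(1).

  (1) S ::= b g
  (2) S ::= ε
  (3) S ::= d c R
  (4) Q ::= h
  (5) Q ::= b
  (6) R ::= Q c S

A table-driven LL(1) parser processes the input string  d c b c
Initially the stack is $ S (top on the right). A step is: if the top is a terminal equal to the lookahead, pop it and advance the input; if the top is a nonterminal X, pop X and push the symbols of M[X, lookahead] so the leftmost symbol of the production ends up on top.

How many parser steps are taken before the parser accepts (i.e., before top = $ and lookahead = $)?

8

step 1: stack=$ S  input=d c b c $  — expand S ::= d c R
step 2: stack=$ R c d  input=d c b c $  — match d
step 3: stack=$ R c  input=c b c $  — match c
step 4: stack=$ R  input=b c $  — expand R ::= Q c S
step 5: stack=$ S c Q  input=b c $  — expand Q ::= b
step 6: stack=$ S c b  input=b c $  — match b
step 7: stack=$ S c  input=c $  — match c
step 8: stack=$ S  input=$  — expand S ::= ε
Accept reached after 8 steps.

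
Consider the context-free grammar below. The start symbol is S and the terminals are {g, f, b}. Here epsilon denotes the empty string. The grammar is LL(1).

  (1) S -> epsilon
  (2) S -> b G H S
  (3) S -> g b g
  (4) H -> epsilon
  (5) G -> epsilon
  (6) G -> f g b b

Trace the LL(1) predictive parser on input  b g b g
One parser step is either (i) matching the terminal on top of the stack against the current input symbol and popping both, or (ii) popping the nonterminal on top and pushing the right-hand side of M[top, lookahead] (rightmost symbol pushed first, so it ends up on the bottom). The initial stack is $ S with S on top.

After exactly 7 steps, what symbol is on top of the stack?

g

step 1: stack=$ S  input=b g b g $  — expand S -> b G H S
step 2: stack=$ S H G b  input=b g b g $  — match b
step 3: stack=$ S H G  input=g b g $  — expand G -> epsilon
step 4: stack=$ S H  input=g b g $  — expand H -> epsilon
step 5: stack=$ S  input=g b g $  — expand S -> g b g
step 6: stack=$ g b g  input=g b g $  — match g
step 7: stack=$ g b  input=b g $  — match b
Stack after step 7: $ g (top = g).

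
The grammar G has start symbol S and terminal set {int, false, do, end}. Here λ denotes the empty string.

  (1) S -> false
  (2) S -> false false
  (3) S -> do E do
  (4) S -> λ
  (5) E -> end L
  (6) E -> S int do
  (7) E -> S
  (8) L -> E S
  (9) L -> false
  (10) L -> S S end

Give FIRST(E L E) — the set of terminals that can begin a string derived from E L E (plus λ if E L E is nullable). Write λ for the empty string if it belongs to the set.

{λ, do, end, false, int}

FIRST(S) = {λ, do, false}
FIRST(E) = {λ, do, end, false, int}  (via S int do, S)
FIRST(L) = {λ, do, end, false, int}  (via E S, S S end)
FIRST(E L E): take FIRST of each symbol in turn, carrying on past any symbol whose FIRST contains λ; result {λ, do, end, false, int}.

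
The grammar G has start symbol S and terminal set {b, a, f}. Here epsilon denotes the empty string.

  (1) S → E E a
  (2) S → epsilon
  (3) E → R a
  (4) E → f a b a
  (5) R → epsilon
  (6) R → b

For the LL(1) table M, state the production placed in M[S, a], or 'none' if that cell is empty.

S → E E a

FIRST(R) = {epsilon, b}
FIRST(E) = {a, b, f}  (via R a)
FIRST(S) = {epsilon, a, b, f}  (via E E a)
FOLLOW(S) includes $ since S is the start symbol.
FOLLOW(S): S appears on no right-hand side. Thus FOLLOW(S) = {$}.
For S → E E a: FIRST(E E a) = {a, b, f}, so it goes in M[S, t] for t ∈ {a, b, f}.
For S → epsilon: FIRST(epsilon) = {epsilon}, so it goes in M[S, t] for t ∈ {}; since epsilon ∈ FIRST, also for every t ∈ FOLLOW(S) = {$}.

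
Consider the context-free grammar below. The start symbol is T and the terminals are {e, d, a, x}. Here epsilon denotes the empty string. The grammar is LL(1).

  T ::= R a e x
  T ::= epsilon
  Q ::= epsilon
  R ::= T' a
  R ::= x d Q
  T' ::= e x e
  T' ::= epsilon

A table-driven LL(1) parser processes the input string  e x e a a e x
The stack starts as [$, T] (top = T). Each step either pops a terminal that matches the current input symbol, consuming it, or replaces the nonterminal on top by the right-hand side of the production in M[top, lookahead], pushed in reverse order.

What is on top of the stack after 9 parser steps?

step 1: stack=$ T  input=e x e a a e x $  — expand T ::= R a e x
step 2: stack=$ x e a R  input=e x e a a e x $  — expand R ::= T' a
step 3: stack=$ x e a a T'  input=e x e a a e x $  — expand T' ::= e x e
step 4: stack=$ x e a a e x e  input=e x e a a e x $  — match e
step 5: stack=$ x e a a e x  input=x e a a e x $  — match x
step 6: stack=$ x e a a e  input=e a a e x $  — match e
step 7: stack=$ x e a a  input=a a e x $  — match a
step 8: stack=$ x e a  input=a e x $  — match a
step 9: stack=$ x e  input=e x $  — match e
Stack after step 9: $ x (top = x).

x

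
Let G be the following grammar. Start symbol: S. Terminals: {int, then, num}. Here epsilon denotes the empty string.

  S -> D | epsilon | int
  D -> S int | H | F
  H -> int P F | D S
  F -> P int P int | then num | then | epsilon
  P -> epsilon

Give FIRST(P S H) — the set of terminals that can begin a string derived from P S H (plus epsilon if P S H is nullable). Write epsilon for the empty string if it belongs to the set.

{epsilon, int, then}

FIRST(P) = {epsilon}
FIRST(F) = {epsilon, int, then}  (via P int P int)
FIRST(S) = {epsilon, int, then}  (via D)
FIRST(D) = {epsilon, int, then}  (via S int, H, F)
FIRST(H) = {epsilon, int, then}  (via D S)
FIRST(P S H): take FIRST of each symbol in turn, carrying on past any symbol whose FIRST contains epsilon; result {epsilon, int, then}.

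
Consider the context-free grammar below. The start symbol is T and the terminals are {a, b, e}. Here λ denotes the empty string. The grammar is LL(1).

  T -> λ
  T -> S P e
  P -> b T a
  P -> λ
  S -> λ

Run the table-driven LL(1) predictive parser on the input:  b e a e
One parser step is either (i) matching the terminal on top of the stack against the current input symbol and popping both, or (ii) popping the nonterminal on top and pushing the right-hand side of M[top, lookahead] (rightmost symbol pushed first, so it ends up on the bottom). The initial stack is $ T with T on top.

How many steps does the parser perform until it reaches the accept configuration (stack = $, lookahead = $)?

      Stack        Input      Action
   1  $ T          b e a e $  expand T -> S P e
   2  $ e P S      b e a e $  expand S -> λ
   3  $ e P        b e a e $  expand P -> b T a
   4  $ e a T b    b e a e $  match b
   5  $ e a T      e a e $    expand T -> S P e
   6  $ e a e P S  e a e $    expand S -> λ
   7  $ e a e P    e a e $    expand P -> λ
   8  $ e a e      e a e $    match e
   9  $ e a        a e $      match a
  10  $ e          e $        match e
Accept reached after 10 steps.

10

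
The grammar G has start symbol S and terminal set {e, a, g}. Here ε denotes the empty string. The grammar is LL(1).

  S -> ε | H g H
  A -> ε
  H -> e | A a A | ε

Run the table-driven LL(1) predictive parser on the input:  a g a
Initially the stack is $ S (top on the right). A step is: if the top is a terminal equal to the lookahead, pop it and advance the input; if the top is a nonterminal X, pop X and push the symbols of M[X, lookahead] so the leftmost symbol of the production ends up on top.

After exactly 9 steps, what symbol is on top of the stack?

A

step 1: stack=$ S  input=a g a $  — expand S -> H g H
step 2: stack=$ H g H  input=a g a $  — expand H -> A a A
step 3: stack=$ H g A a A  input=a g a $  — expand A -> ε
step 4: stack=$ H g A a  input=a g a $  — match a
step 5: stack=$ H g A  input=g a $  — expand A -> ε
step 6: stack=$ H g  input=g a $  — match g
step 7: stack=$ H  input=a $  — expand H -> A a A
step 8: stack=$ A a A  input=a $  — expand A -> ε
step 9: stack=$ A a  input=a $  — match a
Stack after step 9: $ A (top = A).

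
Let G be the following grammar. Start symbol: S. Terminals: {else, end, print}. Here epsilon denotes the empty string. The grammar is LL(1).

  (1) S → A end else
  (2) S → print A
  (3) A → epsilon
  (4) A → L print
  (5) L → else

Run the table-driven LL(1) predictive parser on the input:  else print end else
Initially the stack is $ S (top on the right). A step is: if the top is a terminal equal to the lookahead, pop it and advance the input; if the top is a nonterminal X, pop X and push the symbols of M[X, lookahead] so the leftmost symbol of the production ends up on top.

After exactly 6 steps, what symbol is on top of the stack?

else

step 1: stack=$ S  input=else print end else $  — expand S → A end else
step 2: stack=$ else end A  input=else print end else $  — expand A → L print
step 3: stack=$ else end print L  input=else print end else $  — expand L → else
step 4: stack=$ else end print else  input=else print end else $  — match else
step 5: stack=$ else end print  input=print end else $  — match print
step 6: stack=$ else end  input=end else $  — match end
Stack after step 6: $ else (top = else).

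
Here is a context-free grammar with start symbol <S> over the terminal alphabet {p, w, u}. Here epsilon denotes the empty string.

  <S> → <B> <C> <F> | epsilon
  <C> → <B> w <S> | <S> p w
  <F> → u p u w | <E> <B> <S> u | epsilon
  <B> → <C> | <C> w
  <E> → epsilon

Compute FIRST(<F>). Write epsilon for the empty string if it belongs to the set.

FIRST(<E>): from <E>→epsilon we get {epsilon}. So FIRST(<E>) = {epsilon}.
FIRST(<S>): from <S>→<B> <C> <F> we get {p}; from <S>→epsilon we get {epsilon}. So FIRST(<S>) = {epsilon, p}.
FIRST(<C>): from <C>→<B> w <S> we get {p}; from <C>→<S> p w we get {p}. So FIRST(<C>) = {p}.
FIRST(<B>): from <B>→<C> we get {p}; from <B>→<C> w we get {p}. So FIRST(<B>) = {p}.
FIRST(<F>): from <F>→u p u w we get {u}; from <F>→<E> <B> <S> u we get {p}; from <F>→epsilon we get {epsilon}. So FIRST(<F>) = {epsilon, p, u}.

{epsilon, p, u}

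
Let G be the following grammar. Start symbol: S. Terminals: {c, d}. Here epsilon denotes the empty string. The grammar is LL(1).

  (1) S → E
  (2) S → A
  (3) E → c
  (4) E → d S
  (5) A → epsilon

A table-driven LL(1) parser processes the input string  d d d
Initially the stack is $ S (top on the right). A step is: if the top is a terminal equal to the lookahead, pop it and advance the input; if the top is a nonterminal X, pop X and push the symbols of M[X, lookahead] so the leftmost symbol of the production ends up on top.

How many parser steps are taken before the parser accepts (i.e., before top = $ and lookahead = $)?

      Stack  Input    Action
   1  $ S    d d d $  expand S → E
   2  $ E    d d d $  expand E → d S
   3  $ S d  d d d $  match d
   4  $ S    d d $    expand S → E
   5  $ E    d d $    expand E → d S
   6  $ S d  d d $    match d
   7  $ S    d $      expand S → E
   8  $ E    d $      expand E → d S
   9  $ S d  d $      match d
  10  $ S    $        expand S → A
  11  $ A    $        expand A → epsilon
Accept reached after 11 steps.

11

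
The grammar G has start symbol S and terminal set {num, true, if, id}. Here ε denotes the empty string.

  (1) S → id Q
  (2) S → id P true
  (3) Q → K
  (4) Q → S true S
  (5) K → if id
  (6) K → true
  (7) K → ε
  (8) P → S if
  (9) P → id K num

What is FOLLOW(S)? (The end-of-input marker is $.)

FIRST(S): from S→id Q we get {id}; from S→id P true we get {id}. So FIRST(S) = {id}.
FIRST(K): from K→if id we get {if}; from K→true we get {true}; from K→ε we get {ε}. So FIRST(K) = {ε, if, true}.
FIRST(Q): from Q→K we get {ε, if, true}; from Q→S true S we get {id}. So FIRST(Q) = {ε, id, if, true}.
FIRST(P): from P→S if we get {id}; from P→id K num we get {id}. So FIRST(P) = {id}.
FOLLOW(S) includes $ since S is the start symbol.
FOLLOW(P): in S→id P true, P is followed by true with FIRST {true}. Thus FOLLOW(P) = {true}.
FOLLOW(S): in Q→S true S (occurrence 1), S is followed by true S with FIRST {true}; in Q→S true S (occurrence 2), the suffix after S is empty, so FOLLOW(S) ⊇ FOLLOW(Q) = {$, if, true}; in P→S if, S is followed by if with FIRST {if}. Thus FOLLOW(S) = {$, if, true}.
FOLLOW(Q): in S→id Q, the suffix after Q is empty, so FOLLOW(Q) ⊇ FOLLOW(S) = {$, if, true}. Thus FOLLOW(Q) = {$, if, true}.
FOLLOW(K): in Q→K, the suffix after K is empty, so FOLLOW(K) ⊇ FOLLOW(Q) = {$, if, true}; in P→id K num, K is followed by num with FIRST {num}. Thus FOLLOW(K) = {$, if, num, true}.

{$, if, true}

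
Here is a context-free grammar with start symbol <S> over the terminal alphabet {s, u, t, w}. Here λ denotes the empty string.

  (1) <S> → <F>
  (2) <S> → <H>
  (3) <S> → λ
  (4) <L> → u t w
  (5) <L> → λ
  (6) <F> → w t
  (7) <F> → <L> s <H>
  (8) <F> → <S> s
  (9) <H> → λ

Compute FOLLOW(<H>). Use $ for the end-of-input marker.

{$, s}

FIRST(<L>) = {λ, u}
FIRST(<H>) = {λ}
FIRST(<S>) = {λ, s, u, w}  (via <F>, <H>)
FIRST(<F>) = {s, u, w}  (via <L> s <H>, <S> s)
FOLLOW(<S>) includes $ since <S> is the start symbol.
FOLLOW(<S>): in <F>→<S> s, <S> is followed by s with FIRST {s}. Thus FOLLOW(<S>) = {$, s}.
FOLLOW(<L>): in <F>→<L> s <H>, <L> is followed by s <H> with FIRST {s}. Thus FOLLOW(<L>) = {s}.
FOLLOW(<F>): in <S>→<F>, the suffix after <F> is empty, so FOLLOW(<F>) ⊇ FOLLOW(<S>) = {$, s}. Thus FOLLOW(<F>) = {$, s}.
FOLLOW(<H>): in <S>→<H>, the suffix after <H> is empty, so FOLLOW(<H>) ⊇ FOLLOW(<S>) = {$, s}; in <F>→<L> s <H>, the suffix after <H> is empty, so FOLLOW(<H>) ⊇ FOLLOW(<F>) = {$, s}. Thus FOLLOW(<H>) = {$, s}.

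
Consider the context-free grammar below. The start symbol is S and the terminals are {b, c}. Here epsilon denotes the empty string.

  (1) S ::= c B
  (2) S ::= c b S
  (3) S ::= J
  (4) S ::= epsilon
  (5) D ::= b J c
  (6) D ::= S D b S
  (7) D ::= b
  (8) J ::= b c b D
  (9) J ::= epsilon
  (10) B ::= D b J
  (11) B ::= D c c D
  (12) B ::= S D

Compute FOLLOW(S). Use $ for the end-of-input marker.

{$, b, c}

FIRST(J) = {epsilon, b}
FIRST(S) = {epsilon, b, c}  (via J)
FIRST(D) = {b, c}  (via S D b S)
FIRST(B) = {b, c}  (via D b J, D c c D, S D)
FOLLOW(S) includes $ since S is the start symbol.
FOLLOW(S): in S::=c b S, the suffix after S is empty (adds nothing new); in D::=S D b S (occurrence 1), S is followed by D b S with FIRST {b, c}; in D::=S D b S (occurrence 2), the suffix after S is empty, so FOLLOW(S) ⊇ FOLLOW(D) = {$, b, c}; in B::=S D, S is followed by D with FIRST {b, c}. Thus FOLLOW(S) = {$, b, c}.
FOLLOW(B): in S::=c B, the suffix after B is empty, so FOLLOW(B) ⊇ FOLLOW(S) = {$, b, c}. Thus FOLLOW(B) = {$, b, c}.
FOLLOW(J): in S::=J, the suffix after J is empty, so FOLLOW(J) ⊇ FOLLOW(S) = {$, b, c}; in D::=b J c, J is followed by c with FIRST {c}; in B::=D b J, the suffix after J is empty, so FOLLOW(J) ⊇ FOLLOW(B) = {$, b, c}. Thus FOLLOW(J) = {$, b, c}.
FOLLOW(D): in D::=S D b S, D is followed by b S with FIRST {b}; in J::=b c b D, the suffix after D is empty, so FOLLOW(D) ⊇ FOLLOW(J) = {$, b, c}; in B::=D b J, D is followed by b J with FIRST {b}; in B::=D c c D (occurrence 1), D is followed by c c D with FIRST {c}; in B::=D c c D (occurrence 2), the suffix after D is empty, so FOLLOW(D) ⊇ FOLLOW(B) = {$, b, c}; in B::=S D, the suffix after D is empty, so FOLLOW(D) ⊇ FOLLOW(B) = {$, b, c}. Thus FOLLOW(D) = {$, b, c}.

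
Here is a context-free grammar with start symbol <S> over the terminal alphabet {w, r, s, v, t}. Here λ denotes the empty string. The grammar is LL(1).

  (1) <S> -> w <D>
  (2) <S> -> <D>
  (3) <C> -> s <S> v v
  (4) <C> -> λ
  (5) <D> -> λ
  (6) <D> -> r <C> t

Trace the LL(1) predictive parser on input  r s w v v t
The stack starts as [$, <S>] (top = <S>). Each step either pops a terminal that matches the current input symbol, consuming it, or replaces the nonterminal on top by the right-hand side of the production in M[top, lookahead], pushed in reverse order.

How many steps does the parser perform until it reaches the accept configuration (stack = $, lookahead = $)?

11

      Stack          Input          Action
   1  $ <S>          r s w v v t $  expand <S> -> <D>
   2  $ <D>          r s w v v t $  expand <D> -> r <C> t
   3  $ t <C> r      r s w v v t $  match r
   4  $ t <C>        s w v v t $    expand <C> -> s <S> v v
   5  $ t v v <S> s  s w v v t $    match s
   6  $ t v v <S>    w v v t $      expand <S> -> w <D>
   7  $ t v v <D> w  w v v t $      match w
   8  $ t v v <D>    v v t $        expand <D> -> λ
   9  $ t v v        v v t $        match v
  10  $ t v          v t $          match v
  11  $ t            t $            match t
Accept reached after 11 steps.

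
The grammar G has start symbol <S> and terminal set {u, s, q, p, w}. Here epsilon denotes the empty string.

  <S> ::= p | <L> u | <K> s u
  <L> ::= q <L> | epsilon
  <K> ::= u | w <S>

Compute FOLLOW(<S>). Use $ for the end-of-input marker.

FIRST(<L>): from <L>::=q <L> we get {q}; from <L>::=epsilon we get {epsilon}. So FIRST(<L>) = {epsilon, q}.
FIRST(<K>): from <K>::=u we get {u}; from <K>::=w <S> we get {w}. So FIRST(<K>) = {u, w}.
FIRST(<S>): from <S>::=p we get {p}; from <S>::=<L> u we get {q, u}; from <S>::=<K> s u we get {u, w}. So FIRST(<S>) = {p, q, u, w}.
FOLLOW(<S>) includes $ since <S> is the start symbol.
FOLLOW(<L>): in <S>::=<L> u, <L> is followed by u with FIRST {u}; in <L>::=q <L>, the suffix after <L> is empty (adds nothing new). Thus FOLLOW(<L>) = {u}.
FOLLOW(<K>): in <S>::=<K> s u, <K> is followed by s u with FIRST {s}. Thus FOLLOW(<K>) = {s}.
FOLLOW(<S>): in <K>::=w <S>, the suffix after <S> is empty, so FOLLOW(<S>) ⊇ FOLLOW(<K>) = {s}. Thus FOLLOW(<S>) = {$, s}.

{$, s}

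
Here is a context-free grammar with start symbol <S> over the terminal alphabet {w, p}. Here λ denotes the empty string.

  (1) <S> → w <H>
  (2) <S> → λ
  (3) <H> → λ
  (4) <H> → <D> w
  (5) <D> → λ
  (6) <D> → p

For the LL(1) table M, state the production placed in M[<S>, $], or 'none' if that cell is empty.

FIRST(<S>): from <S>→w <H> we get {w}; from <S>→λ we get {λ}. So FIRST(<S>) = {λ, w}.
FIRST(<D>): from <D>→λ we get {λ}; from <D>→p we get {p}. So FIRST(<D>) = {λ, p}.
FIRST(<H>): from <H>→λ we get {λ}; from <H>→<D> w we get {p, w}. So FIRST(<H>) = {λ, p, w}.
FOLLOW(<S>) includes $ since <S> is the start symbol.
FOLLOW(<S>): <S> appears on no right-hand side. Thus FOLLOW(<S>) = {$}.
For <S> → w <H>: FIRST(w <H>) = {w}, so it goes in M[<S>, t] for t ∈ {w}.
For <S> → λ: FIRST(λ) = {λ}, so it goes in M[<S>, t] for t ∈ {}; since λ ∈ FIRST, also for every t ∈ FOLLOW(<S>) = {$}.

<S> → λ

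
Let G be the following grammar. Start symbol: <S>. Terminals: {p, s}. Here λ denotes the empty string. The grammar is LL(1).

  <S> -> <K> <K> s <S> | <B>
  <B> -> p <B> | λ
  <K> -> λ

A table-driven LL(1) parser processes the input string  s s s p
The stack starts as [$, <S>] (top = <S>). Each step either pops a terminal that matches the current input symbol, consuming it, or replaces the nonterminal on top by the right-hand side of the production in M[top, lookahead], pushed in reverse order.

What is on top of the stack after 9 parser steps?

<K>

     Stack            Input      Action
  1  $ <S>            s s s p $  expand <S> -> <K> <K> s <S>
  2  $ <S> s <K> <K>  s s s p $  expand <K> -> λ
  3  $ <S> s <K>      s s s p $  expand <K> -> λ
  4  $ <S> s          s s s p $  match s
  5  $ <S>            s s p $    expand <S> -> <K> <K> s <S>
  6  $ <S> s <K> <K>  s s p $    expand <K> -> λ
  7  $ <S> s <K>      s s p $    expand <K> -> λ
  8  $ <S> s          s s p $    match s
  9  $ <S>            s p $      expand <S> -> <K> <K> s <S>
Stack after step 9: $ <S> s <K> <K> (top = <K>).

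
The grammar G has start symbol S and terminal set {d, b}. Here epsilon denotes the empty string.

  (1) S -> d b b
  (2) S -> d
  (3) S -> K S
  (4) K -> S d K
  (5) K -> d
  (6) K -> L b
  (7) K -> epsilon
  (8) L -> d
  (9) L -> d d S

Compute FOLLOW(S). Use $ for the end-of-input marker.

{$, b, d}

FIRST(L): from L->d we get {d}; from L->d d S we get {d}. So FIRST(L) = {d}.
FIRST(S): from S->d b b we get {d}; from S->d we get {d}; from S->K S we get {d}. So FIRST(S) = {d}.
FIRST(K): from K->S d K we get {d}; from K->d we get {d}; from K->L b we get {d}; from K->epsilon we get {epsilon}. So FIRST(K) = {epsilon, d}.
FOLLOW(S) includes $ since S is the start symbol.
FOLLOW(K): in S->K S, K is followed by S with FIRST {d}; in K->S d K, the suffix after K is empty (adds nothing new). Thus FOLLOW(K) = {d}.
FOLLOW(L): in K->L b, L is followed by b with FIRST {b}. Thus FOLLOW(L) = {b}.
FOLLOW(S): in S->K S, the suffix after S is empty (adds nothing new); in K->S d K, S is followed by d K with FIRST {d}; in L->d d S, the suffix after S is empty, so FOLLOW(S) ⊇ FOLLOW(L) = {b}. Thus FOLLOW(S) = {$, b, d}.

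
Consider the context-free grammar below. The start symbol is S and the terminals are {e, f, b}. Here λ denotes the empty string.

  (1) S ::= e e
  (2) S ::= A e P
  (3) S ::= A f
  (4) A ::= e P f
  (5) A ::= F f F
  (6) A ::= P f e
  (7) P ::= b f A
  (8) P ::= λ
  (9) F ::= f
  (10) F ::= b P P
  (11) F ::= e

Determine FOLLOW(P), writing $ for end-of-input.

{$, b, e, f}

FIRST(P): from P::=b f A we get {b}; from P::=λ we get {λ}. So FIRST(P) = {λ, b}.
FIRST(F): from F::=f we get {f}; from F::=b P P we get {b}; from F::=e we get {e}. So FIRST(F) = {b, e, f}.
FIRST(A): from A::=e P f we get {e}; from A::=F f F we get {b, e, f}; from A::=P f e we get {b, f}. So FIRST(A) = {b, e, f}.
FIRST(S): from S::=e e we get {e}; from S::=A e P we get {b, e, f}; from S::=A f we get {b, e, f}. So FIRST(S) = {b, e, f}.
FOLLOW(S) includes $ since S is the start symbol.
FOLLOW(S): S appears on no right-hand side. Thus FOLLOW(S) = {$}.
FOLLOW(A): in S::=A e P, A is followed by e P with FIRST {e}; in S::=A f, A is followed by f with FIRST {f}; in P::=b f A, the suffix after A is empty, so FOLLOW(A) ⊇ FOLLOW(P) = {$, b, e, f}. Thus FOLLOW(A) = {$, b, e, f}.
FOLLOW(F): in A::=F f F (occurrence 1), F is followed by f F with FIRST {f}; in A::=F f F (occurrence 2), the suffix after F is empty, so FOLLOW(F) ⊇ FOLLOW(A) = {$, b, e, f}. Thus FOLLOW(F) = {$, b, e, f}.
FOLLOW(P): in S::=A e P, the suffix after P is empty, so FOLLOW(P) ⊇ FOLLOW(S) = {$}; in A::=e P f, P is followed by f with FIRST {f}; in A::=P f e, P is followed by f e with FIRST {f}; in F::=b P P (occurrence 1), P is followed by P with FIRST {λ, b}; in F::=b P P (occurrence 1), the suffix after P is nullable, so FOLLOW(P) ⊇ FOLLOW(F) = {$, b, e, f}; in F::=b P P (occurrence 2), the suffix after P is empty, so FOLLOW(P) ⊇ FOLLOW(F) = {$, b, e, f}. Thus FOLLOW(P) = {$, b, e, f}.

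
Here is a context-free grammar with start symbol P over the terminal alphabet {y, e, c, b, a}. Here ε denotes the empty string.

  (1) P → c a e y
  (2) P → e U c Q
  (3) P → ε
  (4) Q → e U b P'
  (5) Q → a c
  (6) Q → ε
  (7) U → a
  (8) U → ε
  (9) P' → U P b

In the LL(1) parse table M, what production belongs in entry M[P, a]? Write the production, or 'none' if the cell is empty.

FIRST(P) = {ε, c, e}
FIRST(Q) = {ε, a, e}
FIRST(U) = {ε, a}
FIRST(P') = {a, b, c, e}  (via U P b)
FOLLOW(P) includes $ since P is the start symbol.
FOLLOW(P): in P'→U P b, P is followed by b with FIRST {b}. Thus FOLLOW(P) = {$, b}.
For P → c a e y: FIRST(c a e y) = {c}, so it goes in M[P, t] for t ∈ {c}.
For P → e U c Q: FIRST(e U c Q) = {e}, so it goes in M[P, t] for t ∈ {e}.
For P → ε: FIRST(ε) = {ε}, so it goes in M[P, t] for t ∈ {}; since ε ∈ FIRST, also for every t ∈ FOLLOW(P) = {$, b}.
None of these place a production in M[P, a].

none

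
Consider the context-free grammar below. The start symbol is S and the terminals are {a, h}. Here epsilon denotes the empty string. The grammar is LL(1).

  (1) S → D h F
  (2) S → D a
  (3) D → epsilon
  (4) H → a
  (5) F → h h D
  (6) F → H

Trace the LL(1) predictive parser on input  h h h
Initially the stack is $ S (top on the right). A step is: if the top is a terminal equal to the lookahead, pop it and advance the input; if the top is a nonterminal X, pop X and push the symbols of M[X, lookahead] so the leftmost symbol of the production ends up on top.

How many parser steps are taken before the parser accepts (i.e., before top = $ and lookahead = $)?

step 1: stack=$ S  input=h h h $  — expand S → D h F
step 2: stack=$ F h D  input=h h h $  — expand D → epsilon
step 3: stack=$ F h  input=h h h $  — match h
step 4: stack=$ F  input=h h $  — expand F → h h D
step 5: stack=$ D h h  input=h h $  — match h
step 6: stack=$ D h  input=h $  — match h
step 7: stack=$ D  input=$  — expand D → epsilon
Accept reached after 7 steps.

7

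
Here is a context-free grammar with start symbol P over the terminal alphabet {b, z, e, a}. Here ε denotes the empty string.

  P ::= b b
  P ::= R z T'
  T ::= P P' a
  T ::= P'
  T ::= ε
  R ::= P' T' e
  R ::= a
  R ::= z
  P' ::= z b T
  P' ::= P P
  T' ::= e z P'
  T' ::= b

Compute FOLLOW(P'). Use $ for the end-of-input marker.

{$, a, b, e, z}

FIRST(T') = {b, e}
FIRST(P) = {a, b, z}  (via R z T')
FIRST(P') = {a, b, z}  (via P P)
FIRST(T) = {ε, a, b, z}  (via P P' a, P')
FIRST(R) = {a, b, z}  (via P' T' e)
FOLLOW(P) includes $ since P is the start symbol.
FOLLOW(R): in P::=R z T', R is followed by z T' with FIRST {z}. Thus FOLLOW(R) = {z}.
FOLLOW(P): in T::=P P' a, P is followed by P' a with FIRST {a, b, z}; in P'::=P P (occurrence 1), P is followed by P with FIRST {a, b, z}; in P'::=P P (occurrence 2), the suffix after P is empty, so FOLLOW(P) ⊇ FOLLOW(P') = {$, a, b, e, z}. Thus FOLLOW(P) = {$, a, b, e, z}.
FOLLOW(T'): in P::=R z T', the suffix after T' is empty, so FOLLOW(T') ⊇ FOLLOW(P) = {$, a, b, e, z}; in R::=P' T' e, T' is followed by e with FIRST {e}. Thus FOLLOW(T') = {$, a, b, e, z}.
FOLLOW(T): in P'::=z b T, the suffix after T is empty, so FOLLOW(T) ⊇ FOLLOW(P') = {$, a, b, e, z}. Thus FOLLOW(T) = {$, a, b, e, z}.
FOLLOW(P'): in T::=P P' a, P' is followed by a with FIRST {a}; in T::=P', the suffix after P' is empty, so FOLLOW(P') ⊇ FOLLOW(T) = {$, a, b, e, z}; in R::=P' T' e, P' is followed by T' e with FIRST {b, e}; in T'::=e z P', the suffix after P' is empty, so FOLLOW(P') ⊇ FOLLOW(T') = {$, a, b, e, z}. Thus FOLLOW(P') = {$, a, b, e, z}.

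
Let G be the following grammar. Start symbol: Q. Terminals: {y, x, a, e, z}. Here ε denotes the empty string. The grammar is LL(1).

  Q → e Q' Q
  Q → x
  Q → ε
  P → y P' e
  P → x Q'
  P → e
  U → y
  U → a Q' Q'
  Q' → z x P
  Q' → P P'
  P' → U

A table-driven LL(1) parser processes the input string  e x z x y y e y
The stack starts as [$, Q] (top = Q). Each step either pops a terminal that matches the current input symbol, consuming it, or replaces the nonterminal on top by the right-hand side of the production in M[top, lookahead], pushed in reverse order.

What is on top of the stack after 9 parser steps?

y

step 1: stack=$ Q  input=e x z x y y e y $  — expand Q → e Q' Q
step 2: stack=$ Q Q' e  input=e x z x y y e y $  — match e
step 3: stack=$ Q Q'  input=x z x y y e y $  — expand Q' → P P'
step 4: stack=$ Q P' P  input=x z x y y e y $  — expand P → x Q'
step 5: stack=$ Q P' Q' x  input=x z x y y e y $  — match x
step 6: stack=$ Q P' Q'  input=z x y y e y $  — expand Q' → z x P
step 7: stack=$ Q P' P x z  input=z x y y e y $  — match z
step 8: stack=$ Q P' P x  input=x y y e y $  — match x
step 9: stack=$ Q P' P  input=y y e y $  — expand P → y P' e
Stack after step 9: $ Q P' e P' y (top = y).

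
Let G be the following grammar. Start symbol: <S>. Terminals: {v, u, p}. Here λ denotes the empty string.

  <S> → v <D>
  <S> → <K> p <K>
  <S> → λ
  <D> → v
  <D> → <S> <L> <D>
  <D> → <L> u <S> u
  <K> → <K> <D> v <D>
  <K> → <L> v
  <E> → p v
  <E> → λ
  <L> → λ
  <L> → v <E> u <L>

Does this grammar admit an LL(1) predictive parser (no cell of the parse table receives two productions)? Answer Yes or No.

FIRST(<S>) = {λ, v}
FIRST(<D>) = {u, v}
FIRST(<K>) = {v}
FIRST(<E>) = {λ, p}
FIRST(<L>) = {λ, v}
FOLLOW(<S>) = {$, u, v}
FOLLOW(<D>) = {$, p, u, v}
FOLLOW(<K>) = {$, p, u, v}
FOLLOW(<E>) = {u}
FOLLOW(<L>) = {u, v}
Cell M[<D>, u] receives both <D> → <S> <L> <D> and <D> → <L> u <S> u — the grammar is not LL(1).

No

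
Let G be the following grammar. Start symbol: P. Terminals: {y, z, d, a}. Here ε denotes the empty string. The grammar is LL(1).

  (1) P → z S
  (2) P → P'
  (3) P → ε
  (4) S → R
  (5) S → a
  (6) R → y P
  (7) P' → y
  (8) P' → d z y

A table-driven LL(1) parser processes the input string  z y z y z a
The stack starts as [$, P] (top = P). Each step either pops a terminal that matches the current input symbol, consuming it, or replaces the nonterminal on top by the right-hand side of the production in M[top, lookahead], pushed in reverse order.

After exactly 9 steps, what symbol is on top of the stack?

y

step 1: stack=$ P  input=z y z y z a $  — expand P → z S
step 2: stack=$ S z  input=z y z y z a $  — match z
step 3: stack=$ S  input=y z y z a $  — expand S → R
step 4: stack=$ R  input=y z y z a $  — expand R → y P
step 5: stack=$ P y  input=y z y z a $  — match y
step 6: stack=$ P  input=z y z a $  — expand P → z S
step 7: stack=$ S z  input=z y z a $  — match z
step 8: stack=$ S  input=y z a $  — expand S → R
step 9: stack=$ R  input=y z a $  — expand R → y P
Stack after step 9: $ P y (top = y).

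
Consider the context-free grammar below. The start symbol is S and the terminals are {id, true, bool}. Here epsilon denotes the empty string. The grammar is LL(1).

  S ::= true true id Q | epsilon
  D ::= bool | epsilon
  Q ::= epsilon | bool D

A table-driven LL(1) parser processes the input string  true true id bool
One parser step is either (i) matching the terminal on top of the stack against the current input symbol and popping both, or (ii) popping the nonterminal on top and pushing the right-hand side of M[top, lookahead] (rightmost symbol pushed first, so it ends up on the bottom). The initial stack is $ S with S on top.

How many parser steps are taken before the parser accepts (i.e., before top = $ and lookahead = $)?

7

     Stack             Input                Action
  1  $ S               true true id bool $  expand S ::= true true id Q
  2  $ Q id true true  true true id bool $  match true
  3  $ Q id true       true id bool $       match true
  4  $ Q id            id bool $            match id
  5  $ Q               bool $               expand Q ::= bool D
  6  $ D bool          bool $               match bool
  7  $ D               $                    expand D ::= epsilon
Accept reached after 7 steps.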